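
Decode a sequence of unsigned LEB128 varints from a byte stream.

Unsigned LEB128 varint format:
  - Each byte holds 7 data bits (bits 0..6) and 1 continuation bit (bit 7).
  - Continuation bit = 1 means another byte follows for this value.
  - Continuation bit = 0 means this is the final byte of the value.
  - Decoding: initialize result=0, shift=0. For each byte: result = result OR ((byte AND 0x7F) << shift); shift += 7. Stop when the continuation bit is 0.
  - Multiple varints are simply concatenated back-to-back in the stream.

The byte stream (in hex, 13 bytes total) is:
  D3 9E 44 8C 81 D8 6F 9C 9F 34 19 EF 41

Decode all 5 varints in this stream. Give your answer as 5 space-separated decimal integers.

Answer: 1118035 234225804 855964 25 8431

Derivation:
  byte[0]=0xD3 cont=1 payload=0x53=83: acc |= 83<<0 -> acc=83 shift=7
  byte[1]=0x9E cont=1 payload=0x1E=30: acc |= 30<<7 -> acc=3923 shift=14
  byte[2]=0x44 cont=0 payload=0x44=68: acc |= 68<<14 -> acc=1118035 shift=21 [end]
Varint 1: bytes[0:3] = D3 9E 44 -> value 1118035 (3 byte(s))
  byte[3]=0x8C cont=1 payload=0x0C=12: acc |= 12<<0 -> acc=12 shift=7
  byte[4]=0x81 cont=1 payload=0x01=1: acc |= 1<<7 -> acc=140 shift=14
  byte[5]=0xD8 cont=1 payload=0x58=88: acc |= 88<<14 -> acc=1441932 shift=21
  byte[6]=0x6F cont=0 payload=0x6F=111: acc |= 111<<21 -> acc=234225804 shift=28 [end]
Varint 2: bytes[3:7] = 8C 81 D8 6F -> value 234225804 (4 byte(s))
  byte[7]=0x9C cont=1 payload=0x1C=28: acc |= 28<<0 -> acc=28 shift=7
  byte[8]=0x9F cont=1 payload=0x1F=31: acc |= 31<<7 -> acc=3996 shift=14
  byte[9]=0x34 cont=0 payload=0x34=52: acc |= 52<<14 -> acc=855964 shift=21 [end]
Varint 3: bytes[7:10] = 9C 9F 34 -> value 855964 (3 byte(s))
  byte[10]=0x19 cont=0 payload=0x19=25: acc |= 25<<0 -> acc=25 shift=7 [end]
Varint 4: bytes[10:11] = 19 -> value 25 (1 byte(s))
  byte[11]=0xEF cont=1 payload=0x6F=111: acc |= 111<<0 -> acc=111 shift=7
  byte[12]=0x41 cont=0 payload=0x41=65: acc |= 65<<7 -> acc=8431 shift=14 [end]
Varint 5: bytes[11:13] = EF 41 -> value 8431 (2 byte(s))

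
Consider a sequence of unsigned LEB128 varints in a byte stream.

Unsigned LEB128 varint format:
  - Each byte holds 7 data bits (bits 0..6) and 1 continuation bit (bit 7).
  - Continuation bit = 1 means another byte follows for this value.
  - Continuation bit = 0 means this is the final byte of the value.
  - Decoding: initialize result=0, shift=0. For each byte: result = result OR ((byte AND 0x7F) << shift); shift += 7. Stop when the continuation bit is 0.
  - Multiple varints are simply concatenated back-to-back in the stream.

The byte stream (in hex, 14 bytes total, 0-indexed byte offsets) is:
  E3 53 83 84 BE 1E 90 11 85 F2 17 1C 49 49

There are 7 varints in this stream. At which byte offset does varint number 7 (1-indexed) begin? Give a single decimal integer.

Answer: 13

Derivation:
  byte[0]=0xE3 cont=1 payload=0x63=99: acc |= 99<<0 -> acc=99 shift=7
  byte[1]=0x53 cont=0 payload=0x53=83: acc |= 83<<7 -> acc=10723 shift=14 [end]
Varint 1: bytes[0:2] = E3 53 -> value 10723 (2 byte(s))
  byte[2]=0x83 cont=1 payload=0x03=3: acc |= 3<<0 -> acc=3 shift=7
  byte[3]=0x84 cont=1 payload=0x04=4: acc |= 4<<7 -> acc=515 shift=14
  byte[4]=0xBE cont=1 payload=0x3E=62: acc |= 62<<14 -> acc=1016323 shift=21
  byte[5]=0x1E cont=0 payload=0x1E=30: acc |= 30<<21 -> acc=63930883 shift=28 [end]
Varint 2: bytes[2:6] = 83 84 BE 1E -> value 63930883 (4 byte(s))
  byte[6]=0x90 cont=1 payload=0x10=16: acc |= 16<<0 -> acc=16 shift=7
  byte[7]=0x11 cont=0 payload=0x11=17: acc |= 17<<7 -> acc=2192 shift=14 [end]
Varint 3: bytes[6:8] = 90 11 -> value 2192 (2 byte(s))
  byte[8]=0x85 cont=1 payload=0x05=5: acc |= 5<<0 -> acc=5 shift=7
  byte[9]=0xF2 cont=1 payload=0x72=114: acc |= 114<<7 -> acc=14597 shift=14
  byte[10]=0x17 cont=0 payload=0x17=23: acc |= 23<<14 -> acc=391429 shift=21 [end]
Varint 4: bytes[8:11] = 85 F2 17 -> value 391429 (3 byte(s))
  byte[11]=0x1C cont=0 payload=0x1C=28: acc |= 28<<0 -> acc=28 shift=7 [end]
Varint 5: bytes[11:12] = 1C -> value 28 (1 byte(s))
  byte[12]=0x49 cont=0 payload=0x49=73: acc |= 73<<0 -> acc=73 shift=7 [end]
Varint 6: bytes[12:13] = 49 -> value 73 (1 byte(s))
  byte[13]=0x49 cont=0 payload=0x49=73: acc |= 73<<0 -> acc=73 shift=7 [end]
Varint 7: bytes[13:14] = 49 -> value 73 (1 byte(s))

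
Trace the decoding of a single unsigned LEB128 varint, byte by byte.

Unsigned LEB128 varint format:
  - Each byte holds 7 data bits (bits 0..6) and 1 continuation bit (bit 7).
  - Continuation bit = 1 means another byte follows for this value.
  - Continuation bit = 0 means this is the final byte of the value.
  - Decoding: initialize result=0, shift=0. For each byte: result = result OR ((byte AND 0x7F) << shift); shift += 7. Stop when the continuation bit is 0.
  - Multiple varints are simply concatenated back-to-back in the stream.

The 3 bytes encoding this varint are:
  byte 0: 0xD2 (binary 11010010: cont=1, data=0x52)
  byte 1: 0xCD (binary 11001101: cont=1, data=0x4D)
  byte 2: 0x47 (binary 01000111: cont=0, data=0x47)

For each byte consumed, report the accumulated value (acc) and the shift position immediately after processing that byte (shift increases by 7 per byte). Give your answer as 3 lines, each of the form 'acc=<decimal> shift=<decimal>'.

byte 0=0xD2: payload=0x52=82, contrib = 82<<0 = 82; acc -> 82, shift -> 7
byte 1=0xCD: payload=0x4D=77, contrib = 77<<7 = 9856; acc -> 9938, shift -> 14
byte 2=0x47: payload=0x47=71, contrib = 71<<14 = 1163264; acc -> 1173202, shift -> 21

Answer: acc=82 shift=7
acc=9938 shift=14
acc=1173202 shift=21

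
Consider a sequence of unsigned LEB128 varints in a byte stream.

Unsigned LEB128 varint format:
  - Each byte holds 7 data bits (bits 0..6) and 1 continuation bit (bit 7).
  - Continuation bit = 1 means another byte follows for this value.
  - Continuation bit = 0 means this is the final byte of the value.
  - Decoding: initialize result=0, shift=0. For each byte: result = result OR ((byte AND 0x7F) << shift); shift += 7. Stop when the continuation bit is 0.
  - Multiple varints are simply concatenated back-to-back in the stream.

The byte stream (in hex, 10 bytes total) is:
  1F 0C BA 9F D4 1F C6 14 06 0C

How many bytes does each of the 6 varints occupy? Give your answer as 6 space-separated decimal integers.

  byte[0]=0x1F cont=0 payload=0x1F=31: acc |= 31<<0 -> acc=31 shift=7 [end]
Varint 1: bytes[0:1] = 1F -> value 31 (1 byte(s))
  byte[1]=0x0C cont=0 payload=0x0C=12: acc |= 12<<0 -> acc=12 shift=7 [end]
Varint 2: bytes[1:2] = 0C -> value 12 (1 byte(s))
  byte[2]=0xBA cont=1 payload=0x3A=58: acc |= 58<<0 -> acc=58 shift=7
  byte[3]=0x9F cont=1 payload=0x1F=31: acc |= 31<<7 -> acc=4026 shift=14
  byte[4]=0xD4 cont=1 payload=0x54=84: acc |= 84<<14 -> acc=1380282 shift=21
  byte[5]=0x1F cont=0 payload=0x1F=31: acc |= 31<<21 -> acc=66391994 shift=28 [end]
Varint 3: bytes[2:6] = BA 9F D4 1F -> value 66391994 (4 byte(s))
  byte[6]=0xC6 cont=1 payload=0x46=70: acc |= 70<<0 -> acc=70 shift=7
  byte[7]=0x14 cont=0 payload=0x14=20: acc |= 20<<7 -> acc=2630 shift=14 [end]
Varint 4: bytes[6:8] = C6 14 -> value 2630 (2 byte(s))
  byte[8]=0x06 cont=0 payload=0x06=6: acc |= 6<<0 -> acc=6 shift=7 [end]
Varint 5: bytes[8:9] = 06 -> value 6 (1 byte(s))
  byte[9]=0x0C cont=0 payload=0x0C=12: acc |= 12<<0 -> acc=12 shift=7 [end]
Varint 6: bytes[9:10] = 0C -> value 12 (1 byte(s))

Answer: 1 1 4 2 1 1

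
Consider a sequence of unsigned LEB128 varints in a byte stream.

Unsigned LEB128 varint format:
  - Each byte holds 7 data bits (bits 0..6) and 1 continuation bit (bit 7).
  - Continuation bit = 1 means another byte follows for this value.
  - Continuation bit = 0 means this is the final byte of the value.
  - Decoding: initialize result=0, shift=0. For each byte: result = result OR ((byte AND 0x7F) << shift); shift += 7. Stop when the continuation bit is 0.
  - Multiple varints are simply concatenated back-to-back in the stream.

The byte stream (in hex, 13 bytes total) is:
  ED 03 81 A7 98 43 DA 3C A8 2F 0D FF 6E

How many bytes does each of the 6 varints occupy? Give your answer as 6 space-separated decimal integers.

Answer: 2 4 2 2 1 2

Derivation:
  byte[0]=0xED cont=1 payload=0x6D=109: acc |= 109<<0 -> acc=109 shift=7
  byte[1]=0x03 cont=0 payload=0x03=3: acc |= 3<<7 -> acc=493 shift=14 [end]
Varint 1: bytes[0:2] = ED 03 -> value 493 (2 byte(s))
  byte[2]=0x81 cont=1 payload=0x01=1: acc |= 1<<0 -> acc=1 shift=7
  byte[3]=0xA7 cont=1 payload=0x27=39: acc |= 39<<7 -> acc=4993 shift=14
  byte[4]=0x98 cont=1 payload=0x18=24: acc |= 24<<14 -> acc=398209 shift=21
  byte[5]=0x43 cont=0 payload=0x43=67: acc |= 67<<21 -> acc=140907393 shift=28 [end]
Varint 2: bytes[2:6] = 81 A7 98 43 -> value 140907393 (4 byte(s))
  byte[6]=0xDA cont=1 payload=0x5A=90: acc |= 90<<0 -> acc=90 shift=7
  byte[7]=0x3C cont=0 payload=0x3C=60: acc |= 60<<7 -> acc=7770 shift=14 [end]
Varint 3: bytes[6:8] = DA 3C -> value 7770 (2 byte(s))
  byte[8]=0xA8 cont=1 payload=0x28=40: acc |= 40<<0 -> acc=40 shift=7
  byte[9]=0x2F cont=0 payload=0x2F=47: acc |= 47<<7 -> acc=6056 shift=14 [end]
Varint 4: bytes[8:10] = A8 2F -> value 6056 (2 byte(s))
  byte[10]=0x0D cont=0 payload=0x0D=13: acc |= 13<<0 -> acc=13 shift=7 [end]
Varint 5: bytes[10:11] = 0D -> value 13 (1 byte(s))
  byte[11]=0xFF cont=1 payload=0x7F=127: acc |= 127<<0 -> acc=127 shift=7
  byte[12]=0x6E cont=0 payload=0x6E=110: acc |= 110<<7 -> acc=14207 shift=14 [end]
Varint 6: bytes[11:13] = FF 6E -> value 14207 (2 byte(s))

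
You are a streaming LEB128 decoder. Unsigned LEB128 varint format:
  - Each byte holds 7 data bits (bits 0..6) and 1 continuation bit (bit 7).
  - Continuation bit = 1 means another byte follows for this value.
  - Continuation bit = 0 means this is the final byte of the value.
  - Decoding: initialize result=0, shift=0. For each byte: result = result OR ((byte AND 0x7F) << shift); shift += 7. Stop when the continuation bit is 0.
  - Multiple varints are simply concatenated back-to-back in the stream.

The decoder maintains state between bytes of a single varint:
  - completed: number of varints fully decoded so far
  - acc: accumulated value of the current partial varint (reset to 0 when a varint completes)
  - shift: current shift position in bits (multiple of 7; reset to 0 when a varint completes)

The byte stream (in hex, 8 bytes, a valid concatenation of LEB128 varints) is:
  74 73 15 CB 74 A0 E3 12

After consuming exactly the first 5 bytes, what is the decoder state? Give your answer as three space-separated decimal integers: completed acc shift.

byte[0]=0x74 cont=0 payload=0x74: varint #1 complete (value=116); reset -> completed=1 acc=0 shift=0
byte[1]=0x73 cont=0 payload=0x73: varint #2 complete (value=115); reset -> completed=2 acc=0 shift=0
byte[2]=0x15 cont=0 payload=0x15: varint #3 complete (value=21); reset -> completed=3 acc=0 shift=0
byte[3]=0xCB cont=1 payload=0x4B: acc |= 75<<0 -> completed=3 acc=75 shift=7
byte[4]=0x74 cont=0 payload=0x74: varint #4 complete (value=14923); reset -> completed=4 acc=0 shift=0

Answer: 4 0 0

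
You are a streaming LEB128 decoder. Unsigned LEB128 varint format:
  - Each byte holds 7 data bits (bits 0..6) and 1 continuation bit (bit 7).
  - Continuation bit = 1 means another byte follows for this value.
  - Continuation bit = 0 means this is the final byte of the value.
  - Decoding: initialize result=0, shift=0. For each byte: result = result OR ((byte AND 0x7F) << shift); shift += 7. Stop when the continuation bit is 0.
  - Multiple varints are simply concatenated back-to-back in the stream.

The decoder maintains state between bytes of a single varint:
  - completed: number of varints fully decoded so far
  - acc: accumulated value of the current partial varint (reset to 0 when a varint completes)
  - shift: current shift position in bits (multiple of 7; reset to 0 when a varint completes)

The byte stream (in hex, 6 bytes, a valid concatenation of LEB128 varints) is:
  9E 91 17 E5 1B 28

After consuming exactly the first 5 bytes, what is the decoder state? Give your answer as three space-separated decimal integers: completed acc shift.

Answer: 2 0 0

Derivation:
byte[0]=0x9E cont=1 payload=0x1E: acc |= 30<<0 -> completed=0 acc=30 shift=7
byte[1]=0x91 cont=1 payload=0x11: acc |= 17<<7 -> completed=0 acc=2206 shift=14
byte[2]=0x17 cont=0 payload=0x17: varint #1 complete (value=379038); reset -> completed=1 acc=0 shift=0
byte[3]=0xE5 cont=1 payload=0x65: acc |= 101<<0 -> completed=1 acc=101 shift=7
byte[4]=0x1B cont=0 payload=0x1B: varint #2 complete (value=3557); reset -> completed=2 acc=0 shift=0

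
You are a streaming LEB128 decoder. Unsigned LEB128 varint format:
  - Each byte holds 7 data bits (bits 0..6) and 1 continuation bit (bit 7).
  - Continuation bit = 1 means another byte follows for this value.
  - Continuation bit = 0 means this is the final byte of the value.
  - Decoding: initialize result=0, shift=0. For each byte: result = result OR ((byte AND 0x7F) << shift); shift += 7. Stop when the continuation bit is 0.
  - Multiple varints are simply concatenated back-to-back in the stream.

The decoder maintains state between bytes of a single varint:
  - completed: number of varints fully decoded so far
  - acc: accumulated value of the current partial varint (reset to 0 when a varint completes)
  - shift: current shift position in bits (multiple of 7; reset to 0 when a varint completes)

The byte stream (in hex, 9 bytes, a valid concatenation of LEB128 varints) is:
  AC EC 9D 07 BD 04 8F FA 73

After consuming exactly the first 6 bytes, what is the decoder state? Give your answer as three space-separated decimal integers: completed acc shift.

Answer: 2 0 0

Derivation:
byte[0]=0xAC cont=1 payload=0x2C: acc |= 44<<0 -> completed=0 acc=44 shift=7
byte[1]=0xEC cont=1 payload=0x6C: acc |= 108<<7 -> completed=0 acc=13868 shift=14
byte[2]=0x9D cont=1 payload=0x1D: acc |= 29<<14 -> completed=0 acc=489004 shift=21
byte[3]=0x07 cont=0 payload=0x07: varint #1 complete (value=15169068); reset -> completed=1 acc=0 shift=0
byte[4]=0xBD cont=1 payload=0x3D: acc |= 61<<0 -> completed=1 acc=61 shift=7
byte[5]=0x04 cont=0 payload=0x04: varint #2 complete (value=573); reset -> completed=2 acc=0 shift=0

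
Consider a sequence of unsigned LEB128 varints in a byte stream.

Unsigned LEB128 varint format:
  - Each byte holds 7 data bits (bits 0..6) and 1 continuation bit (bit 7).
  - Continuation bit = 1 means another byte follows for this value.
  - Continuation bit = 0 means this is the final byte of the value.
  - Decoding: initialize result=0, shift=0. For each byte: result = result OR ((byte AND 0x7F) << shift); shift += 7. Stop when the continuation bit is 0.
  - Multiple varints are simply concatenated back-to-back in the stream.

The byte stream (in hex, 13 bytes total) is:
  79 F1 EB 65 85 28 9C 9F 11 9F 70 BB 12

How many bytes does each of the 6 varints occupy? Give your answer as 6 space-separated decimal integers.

  byte[0]=0x79 cont=0 payload=0x79=121: acc |= 121<<0 -> acc=121 shift=7 [end]
Varint 1: bytes[0:1] = 79 -> value 121 (1 byte(s))
  byte[1]=0xF1 cont=1 payload=0x71=113: acc |= 113<<0 -> acc=113 shift=7
  byte[2]=0xEB cont=1 payload=0x6B=107: acc |= 107<<7 -> acc=13809 shift=14
  byte[3]=0x65 cont=0 payload=0x65=101: acc |= 101<<14 -> acc=1668593 shift=21 [end]
Varint 2: bytes[1:4] = F1 EB 65 -> value 1668593 (3 byte(s))
  byte[4]=0x85 cont=1 payload=0x05=5: acc |= 5<<0 -> acc=5 shift=7
  byte[5]=0x28 cont=0 payload=0x28=40: acc |= 40<<7 -> acc=5125 shift=14 [end]
Varint 3: bytes[4:6] = 85 28 -> value 5125 (2 byte(s))
  byte[6]=0x9C cont=1 payload=0x1C=28: acc |= 28<<0 -> acc=28 shift=7
  byte[7]=0x9F cont=1 payload=0x1F=31: acc |= 31<<7 -> acc=3996 shift=14
  byte[8]=0x11 cont=0 payload=0x11=17: acc |= 17<<14 -> acc=282524 shift=21 [end]
Varint 4: bytes[6:9] = 9C 9F 11 -> value 282524 (3 byte(s))
  byte[9]=0x9F cont=1 payload=0x1F=31: acc |= 31<<0 -> acc=31 shift=7
  byte[10]=0x70 cont=0 payload=0x70=112: acc |= 112<<7 -> acc=14367 shift=14 [end]
Varint 5: bytes[9:11] = 9F 70 -> value 14367 (2 byte(s))
  byte[11]=0xBB cont=1 payload=0x3B=59: acc |= 59<<0 -> acc=59 shift=7
  byte[12]=0x12 cont=0 payload=0x12=18: acc |= 18<<7 -> acc=2363 shift=14 [end]
Varint 6: bytes[11:13] = BB 12 -> value 2363 (2 byte(s))

Answer: 1 3 2 3 2 2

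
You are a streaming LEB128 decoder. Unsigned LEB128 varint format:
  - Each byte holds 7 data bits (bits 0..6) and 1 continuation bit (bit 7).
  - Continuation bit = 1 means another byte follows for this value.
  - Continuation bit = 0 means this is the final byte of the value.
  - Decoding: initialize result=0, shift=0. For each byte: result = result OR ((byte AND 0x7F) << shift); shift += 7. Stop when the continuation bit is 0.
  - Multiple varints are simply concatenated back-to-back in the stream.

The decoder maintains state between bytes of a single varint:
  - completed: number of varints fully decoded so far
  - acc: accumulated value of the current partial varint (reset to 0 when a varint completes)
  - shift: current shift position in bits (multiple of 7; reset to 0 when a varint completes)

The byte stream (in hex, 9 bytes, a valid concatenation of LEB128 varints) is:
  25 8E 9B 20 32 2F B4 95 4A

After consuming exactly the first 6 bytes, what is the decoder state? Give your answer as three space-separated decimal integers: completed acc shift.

Answer: 4 0 0

Derivation:
byte[0]=0x25 cont=0 payload=0x25: varint #1 complete (value=37); reset -> completed=1 acc=0 shift=0
byte[1]=0x8E cont=1 payload=0x0E: acc |= 14<<0 -> completed=1 acc=14 shift=7
byte[2]=0x9B cont=1 payload=0x1B: acc |= 27<<7 -> completed=1 acc=3470 shift=14
byte[3]=0x20 cont=0 payload=0x20: varint #2 complete (value=527758); reset -> completed=2 acc=0 shift=0
byte[4]=0x32 cont=0 payload=0x32: varint #3 complete (value=50); reset -> completed=3 acc=0 shift=0
byte[5]=0x2F cont=0 payload=0x2F: varint #4 complete (value=47); reset -> completed=4 acc=0 shift=0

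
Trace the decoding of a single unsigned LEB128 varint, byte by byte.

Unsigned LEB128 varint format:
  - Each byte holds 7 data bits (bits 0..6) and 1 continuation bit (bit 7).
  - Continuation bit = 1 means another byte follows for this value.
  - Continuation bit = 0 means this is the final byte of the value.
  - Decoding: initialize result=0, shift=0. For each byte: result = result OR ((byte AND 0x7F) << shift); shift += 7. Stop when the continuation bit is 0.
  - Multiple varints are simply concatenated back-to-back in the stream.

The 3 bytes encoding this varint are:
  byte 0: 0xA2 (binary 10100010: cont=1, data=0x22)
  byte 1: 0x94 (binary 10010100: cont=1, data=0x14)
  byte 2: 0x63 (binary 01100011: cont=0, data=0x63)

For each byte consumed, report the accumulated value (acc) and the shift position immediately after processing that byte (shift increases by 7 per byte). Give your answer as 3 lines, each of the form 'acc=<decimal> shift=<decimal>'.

byte 0=0xA2: payload=0x22=34, contrib = 34<<0 = 34; acc -> 34, shift -> 7
byte 1=0x94: payload=0x14=20, contrib = 20<<7 = 2560; acc -> 2594, shift -> 14
byte 2=0x63: payload=0x63=99, contrib = 99<<14 = 1622016; acc -> 1624610, shift -> 21

Answer: acc=34 shift=7
acc=2594 shift=14
acc=1624610 shift=21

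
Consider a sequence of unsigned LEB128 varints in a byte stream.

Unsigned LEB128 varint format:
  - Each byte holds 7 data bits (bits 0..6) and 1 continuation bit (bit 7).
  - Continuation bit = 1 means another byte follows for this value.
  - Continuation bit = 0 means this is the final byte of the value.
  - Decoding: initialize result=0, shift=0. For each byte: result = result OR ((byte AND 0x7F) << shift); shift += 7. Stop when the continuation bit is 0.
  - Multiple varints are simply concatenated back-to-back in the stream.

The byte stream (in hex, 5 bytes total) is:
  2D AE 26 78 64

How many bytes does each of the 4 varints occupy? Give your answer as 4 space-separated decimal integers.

Answer: 1 2 1 1

Derivation:
  byte[0]=0x2D cont=0 payload=0x2D=45: acc |= 45<<0 -> acc=45 shift=7 [end]
Varint 1: bytes[0:1] = 2D -> value 45 (1 byte(s))
  byte[1]=0xAE cont=1 payload=0x2E=46: acc |= 46<<0 -> acc=46 shift=7
  byte[2]=0x26 cont=0 payload=0x26=38: acc |= 38<<7 -> acc=4910 shift=14 [end]
Varint 2: bytes[1:3] = AE 26 -> value 4910 (2 byte(s))
  byte[3]=0x78 cont=0 payload=0x78=120: acc |= 120<<0 -> acc=120 shift=7 [end]
Varint 3: bytes[3:4] = 78 -> value 120 (1 byte(s))
  byte[4]=0x64 cont=0 payload=0x64=100: acc |= 100<<0 -> acc=100 shift=7 [end]
Varint 4: bytes[4:5] = 64 -> value 100 (1 byte(s))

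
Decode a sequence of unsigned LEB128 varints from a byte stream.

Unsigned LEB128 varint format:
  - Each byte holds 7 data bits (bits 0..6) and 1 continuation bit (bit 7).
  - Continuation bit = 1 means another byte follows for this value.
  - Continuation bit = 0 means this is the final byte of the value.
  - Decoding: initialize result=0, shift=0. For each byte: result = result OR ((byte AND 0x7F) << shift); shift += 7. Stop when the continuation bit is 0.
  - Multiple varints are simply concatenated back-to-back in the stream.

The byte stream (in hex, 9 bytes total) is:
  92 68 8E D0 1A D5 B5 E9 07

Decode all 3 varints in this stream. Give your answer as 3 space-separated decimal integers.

Answer: 13330 436238 16407253

Derivation:
  byte[0]=0x92 cont=1 payload=0x12=18: acc |= 18<<0 -> acc=18 shift=7
  byte[1]=0x68 cont=0 payload=0x68=104: acc |= 104<<7 -> acc=13330 shift=14 [end]
Varint 1: bytes[0:2] = 92 68 -> value 13330 (2 byte(s))
  byte[2]=0x8E cont=1 payload=0x0E=14: acc |= 14<<0 -> acc=14 shift=7
  byte[3]=0xD0 cont=1 payload=0x50=80: acc |= 80<<7 -> acc=10254 shift=14
  byte[4]=0x1A cont=0 payload=0x1A=26: acc |= 26<<14 -> acc=436238 shift=21 [end]
Varint 2: bytes[2:5] = 8E D0 1A -> value 436238 (3 byte(s))
  byte[5]=0xD5 cont=1 payload=0x55=85: acc |= 85<<0 -> acc=85 shift=7
  byte[6]=0xB5 cont=1 payload=0x35=53: acc |= 53<<7 -> acc=6869 shift=14
  byte[7]=0xE9 cont=1 payload=0x69=105: acc |= 105<<14 -> acc=1727189 shift=21
  byte[8]=0x07 cont=0 payload=0x07=7: acc |= 7<<21 -> acc=16407253 shift=28 [end]
Varint 3: bytes[5:9] = D5 B5 E9 07 -> value 16407253 (4 byte(s))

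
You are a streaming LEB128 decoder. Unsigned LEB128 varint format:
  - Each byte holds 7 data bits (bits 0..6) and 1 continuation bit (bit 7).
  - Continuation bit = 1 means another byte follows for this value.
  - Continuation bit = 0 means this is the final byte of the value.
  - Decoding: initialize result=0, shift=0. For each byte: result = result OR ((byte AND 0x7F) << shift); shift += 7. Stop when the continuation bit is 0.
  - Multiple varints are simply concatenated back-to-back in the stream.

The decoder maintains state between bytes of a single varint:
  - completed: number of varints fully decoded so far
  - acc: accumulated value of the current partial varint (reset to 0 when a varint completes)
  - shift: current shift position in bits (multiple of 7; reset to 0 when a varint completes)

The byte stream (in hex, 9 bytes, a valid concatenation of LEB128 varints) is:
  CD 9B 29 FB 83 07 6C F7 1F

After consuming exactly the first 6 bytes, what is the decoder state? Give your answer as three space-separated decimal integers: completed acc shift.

byte[0]=0xCD cont=1 payload=0x4D: acc |= 77<<0 -> completed=0 acc=77 shift=7
byte[1]=0x9B cont=1 payload=0x1B: acc |= 27<<7 -> completed=0 acc=3533 shift=14
byte[2]=0x29 cont=0 payload=0x29: varint #1 complete (value=675277); reset -> completed=1 acc=0 shift=0
byte[3]=0xFB cont=1 payload=0x7B: acc |= 123<<0 -> completed=1 acc=123 shift=7
byte[4]=0x83 cont=1 payload=0x03: acc |= 3<<7 -> completed=1 acc=507 shift=14
byte[5]=0x07 cont=0 payload=0x07: varint #2 complete (value=115195); reset -> completed=2 acc=0 shift=0

Answer: 2 0 0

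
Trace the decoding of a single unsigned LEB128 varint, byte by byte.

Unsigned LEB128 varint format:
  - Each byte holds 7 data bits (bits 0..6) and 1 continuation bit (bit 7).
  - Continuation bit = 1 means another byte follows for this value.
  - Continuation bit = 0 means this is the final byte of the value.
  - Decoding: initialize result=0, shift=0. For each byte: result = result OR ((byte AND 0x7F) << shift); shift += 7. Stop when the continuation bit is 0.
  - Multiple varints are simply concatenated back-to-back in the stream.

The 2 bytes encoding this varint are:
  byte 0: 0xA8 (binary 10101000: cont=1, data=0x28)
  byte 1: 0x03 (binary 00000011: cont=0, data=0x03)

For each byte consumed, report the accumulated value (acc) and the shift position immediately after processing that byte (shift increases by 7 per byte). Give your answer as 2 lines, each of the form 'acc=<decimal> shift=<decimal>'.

Answer: acc=40 shift=7
acc=424 shift=14

Derivation:
byte 0=0xA8: payload=0x28=40, contrib = 40<<0 = 40; acc -> 40, shift -> 7
byte 1=0x03: payload=0x03=3, contrib = 3<<7 = 384; acc -> 424, shift -> 14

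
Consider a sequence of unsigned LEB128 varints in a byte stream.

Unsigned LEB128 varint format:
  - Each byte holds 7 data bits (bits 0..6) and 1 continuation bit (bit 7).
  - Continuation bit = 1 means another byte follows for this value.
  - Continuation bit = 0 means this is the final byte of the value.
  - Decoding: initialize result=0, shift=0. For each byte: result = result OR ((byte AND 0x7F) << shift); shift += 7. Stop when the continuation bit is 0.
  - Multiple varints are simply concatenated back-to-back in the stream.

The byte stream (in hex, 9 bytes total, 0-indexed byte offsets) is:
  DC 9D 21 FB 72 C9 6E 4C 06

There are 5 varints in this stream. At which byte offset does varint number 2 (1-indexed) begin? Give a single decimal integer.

Answer: 3

Derivation:
  byte[0]=0xDC cont=1 payload=0x5C=92: acc |= 92<<0 -> acc=92 shift=7
  byte[1]=0x9D cont=1 payload=0x1D=29: acc |= 29<<7 -> acc=3804 shift=14
  byte[2]=0x21 cont=0 payload=0x21=33: acc |= 33<<14 -> acc=544476 shift=21 [end]
Varint 1: bytes[0:3] = DC 9D 21 -> value 544476 (3 byte(s))
  byte[3]=0xFB cont=1 payload=0x7B=123: acc |= 123<<0 -> acc=123 shift=7
  byte[4]=0x72 cont=0 payload=0x72=114: acc |= 114<<7 -> acc=14715 shift=14 [end]
Varint 2: bytes[3:5] = FB 72 -> value 14715 (2 byte(s))
  byte[5]=0xC9 cont=1 payload=0x49=73: acc |= 73<<0 -> acc=73 shift=7
  byte[6]=0x6E cont=0 payload=0x6E=110: acc |= 110<<7 -> acc=14153 shift=14 [end]
Varint 3: bytes[5:7] = C9 6E -> value 14153 (2 byte(s))
  byte[7]=0x4C cont=0 payload=0x4C=76: acc |= 76<<0 -> acc=76 shift=7 [end]
Varint 4: bytes[7:8] = 4C -> value 76 (1 byte(s))
  byte[8]=0x06 cont=0 payload=0x06=6: acc |= 6<<0 -> acc=6 shift=7 [end]
Varint 5: bytes[8:9] = 06 -> value 6 (1 byte(s))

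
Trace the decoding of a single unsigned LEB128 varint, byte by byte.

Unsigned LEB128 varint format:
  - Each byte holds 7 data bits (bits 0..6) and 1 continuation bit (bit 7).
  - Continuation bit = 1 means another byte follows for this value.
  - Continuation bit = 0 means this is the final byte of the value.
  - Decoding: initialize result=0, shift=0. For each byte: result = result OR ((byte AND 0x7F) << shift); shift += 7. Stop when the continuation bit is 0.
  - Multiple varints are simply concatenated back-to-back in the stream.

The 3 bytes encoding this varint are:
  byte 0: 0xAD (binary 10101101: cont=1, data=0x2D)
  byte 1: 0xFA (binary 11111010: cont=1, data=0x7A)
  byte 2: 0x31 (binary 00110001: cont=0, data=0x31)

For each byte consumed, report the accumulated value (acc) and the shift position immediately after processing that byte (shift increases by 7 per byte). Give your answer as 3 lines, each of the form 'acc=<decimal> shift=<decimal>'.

byte 0=0xAD: payload=0x2D=45, contrib = 45<<0 = 45; acc -> 45, shift -> 7
byte 1=0xFA: payload=0x7A=122, contrib = 122<<7 = 15616; acc -> 15661, shift -> 14
byte 2=0x31: payload=0x31=49, contrib = 49<<14 = 802816; acc -> 818477, shift -> 21

Answer: acc=45 shift=7
acc=15661 shift=14
acc=818477 shift=21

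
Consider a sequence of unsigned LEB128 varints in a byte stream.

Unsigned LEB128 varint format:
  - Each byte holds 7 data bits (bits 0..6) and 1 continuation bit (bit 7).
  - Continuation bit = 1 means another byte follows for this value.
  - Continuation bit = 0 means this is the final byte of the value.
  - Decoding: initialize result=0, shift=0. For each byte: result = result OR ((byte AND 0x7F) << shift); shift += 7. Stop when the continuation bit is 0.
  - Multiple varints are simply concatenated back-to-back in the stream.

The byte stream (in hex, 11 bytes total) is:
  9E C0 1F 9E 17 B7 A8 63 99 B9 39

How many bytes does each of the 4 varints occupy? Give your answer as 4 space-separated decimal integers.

  byte[0]=0x9E cont=1 payload=0x1E=30: acc |= 30<<0 -> acc=30 shift=7
  byte[1]=0xC0 cont=1 payload=0x40=64: acc |= 64<<7 -> acc=8222 shift=14
  byte[2]=0x1F cont=0 payload=0x1F=31: acc |= 31<<14 -> acc=516126 shift=21 [end]
Varint 1: bytes[0:3] = 9E C0 1F -> value 516126 (3 byte(s))
  byte[3]=0x9E cont=1 payload=0x1E=30: acc |= 30<<0 -> acc=30 shift=7
  byte[4]=0x17 cont=0 payload=0x17=23: acc |= 23<<7 -> acc=2974 shift=14 [end]
Varint 2: bytes[3:5] = 9E 17 -> value 2974 (2 byte(s))
  byte[5]=0xB7 cont=1 payload=0x37=55: acc |= 55<<0 -> acc=55 shift=7
  byte[6]=0xA8 cont=1 payload=0x28=40: acc |= 40<<7 -> acc=5175 shift=14
  byte[7]=0x63 cont=0 payload=0x63=99: acc |= 99<<14 -> acc=1627191 shift=21 [end]
Varint 3: bytes[5:8] = B7 A8 63 -> value 1627191 (3 byte(s))
  byte[8]=0x99 cont=1 payload=0x19=25: acc |= 25<<0 -> acc=25 shift=7
  byte[9]=0xB9 cont=1 payload=0x39=57: acc |= 57<<7 -> acc=7321 shift=14
  byte[10]=0x39 cont=0 payload=0x39=57: acc |= 57<<14 -> acc=941209 shift=21 [end]
Varint 4: bytes[8:11] = 99 B9 39 -> value 941209 (3 byte(s))

Answer: 3 2 3 3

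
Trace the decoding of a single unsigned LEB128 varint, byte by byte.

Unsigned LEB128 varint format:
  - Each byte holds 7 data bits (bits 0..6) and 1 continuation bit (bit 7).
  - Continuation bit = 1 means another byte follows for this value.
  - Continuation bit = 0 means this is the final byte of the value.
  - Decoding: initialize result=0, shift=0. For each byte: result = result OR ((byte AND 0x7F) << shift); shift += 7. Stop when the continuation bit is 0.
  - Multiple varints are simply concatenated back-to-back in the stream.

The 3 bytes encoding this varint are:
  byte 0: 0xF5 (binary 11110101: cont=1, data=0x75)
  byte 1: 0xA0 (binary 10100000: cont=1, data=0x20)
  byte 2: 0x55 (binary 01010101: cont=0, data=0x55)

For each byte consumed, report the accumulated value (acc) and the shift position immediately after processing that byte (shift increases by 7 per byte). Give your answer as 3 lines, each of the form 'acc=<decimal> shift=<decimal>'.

Answer: acc=117 shift=7
acc=4213 shift=14
acc=1396853 shift=21

Derivation:
byte 0=0xF5: payload=0x75=117, contrib = 117<<0 = 117; acc -> 117, shift -> 7
byte 1=0xA0: payload=0x20=32, contrib = 32<<7 = 4096; acc -> 4213, shift -> 14
byte 2=0x55: payload=0x55=85, contrib = 85<<14 = 1392640; acc -> 1396853, shift -> 21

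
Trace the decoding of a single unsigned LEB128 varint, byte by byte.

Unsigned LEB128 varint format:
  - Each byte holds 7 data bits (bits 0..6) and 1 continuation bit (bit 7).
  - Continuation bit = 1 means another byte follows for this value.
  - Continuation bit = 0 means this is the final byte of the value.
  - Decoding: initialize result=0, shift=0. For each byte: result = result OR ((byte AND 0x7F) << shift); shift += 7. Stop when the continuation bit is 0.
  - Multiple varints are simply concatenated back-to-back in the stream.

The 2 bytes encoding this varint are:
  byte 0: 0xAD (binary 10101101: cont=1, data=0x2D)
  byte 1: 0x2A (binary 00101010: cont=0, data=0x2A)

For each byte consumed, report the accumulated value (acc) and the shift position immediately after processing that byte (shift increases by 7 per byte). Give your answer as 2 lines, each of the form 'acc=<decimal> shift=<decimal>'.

byte 0=0xAD: payload=0x2D=45, contrib = 45<<0 = 45; acc -> 45, shift -> 7
byte 1=0x2A: payload=0x2A=42, contrib = 42<<7 = 5376; acc -> 5421, shift -> 14

Answer: acc=45 shift=7
acc=5421 shift=14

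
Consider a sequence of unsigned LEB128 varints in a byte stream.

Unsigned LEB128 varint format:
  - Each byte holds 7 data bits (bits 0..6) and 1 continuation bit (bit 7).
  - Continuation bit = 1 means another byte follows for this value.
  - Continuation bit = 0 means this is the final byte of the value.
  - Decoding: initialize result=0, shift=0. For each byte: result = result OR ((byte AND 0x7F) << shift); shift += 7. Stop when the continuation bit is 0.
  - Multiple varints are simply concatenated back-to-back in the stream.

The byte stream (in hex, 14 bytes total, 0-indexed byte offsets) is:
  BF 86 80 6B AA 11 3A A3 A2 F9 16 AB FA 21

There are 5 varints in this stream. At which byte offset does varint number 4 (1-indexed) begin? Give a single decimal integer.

Answer: 7

Derivation:
  byte[0]=0xBF cont=1 payload=0x3F=63: acc |= 63<<0 -> acc=63 shift=7
  byte[1]=0x86 cont=1 payload=0x06=6: acc |= 6<<7 -> acc=831 shift=14
  byte[2]=0x80 cont=1 payload=0x00=0: acc |= 0<<14 -> acc=831 shift=21
  byte[3]=0x6B cont=0 payload=0x6B=107: acc |= 107<<21 -> acc=224396095 shift=28 [end]
Varint 1: bytes[0:4] = BF 86 80 6B -> value 224396095 (4 byte(s))
  byte[4]=0xAA cont=1 payload=0x2A=42: acc |= 42<<0 -> acc=42 shift=7
  byte[5]=0x11 cont=0 payload=0x11=17: acc |= 17<<7 -> acc=2218 shift=14 [end]
Varint 2: bytes[4:6] = AA 11 -> value 2218 (2 byte(s))
  byte[6]=0x3A cont=0 payload=0x3A=58: acc |= 58<<0 -> acc=58 shift=7 [end]
Varint 3: bytes[6:7] = 3A -> value 58 (1 byte(s))
  byte[7]=0xA3 cont=1 payload=0x23=35: acc |= 35<<0 -> acc=35 shift=7
  byte[8]=0xA2 cont=1 payload=0x22=34: acc |= 34<<7 -> acc=4387 shift=14
  byte[9]=0xF9 cont=1 payload=0x79=121: acc |= 121<<14 -> acc=1986851 shift=21
  byte[10]=0x16 cont=0 payload=0x16=22: acc |= 22<<21 -> acc=48124195 shift=28 [end]
Varint 4: bytes[7:11] = A3 A2 F9 16 -> value 48124195 (4 byte(s))
  byte[11]=0xAB cont=1 payload=0x2B=43: acc |= 43<<0 -> acc=43 shift=7
  byte[12]=0xFA cont=1 payload=0x7A=122: acc |= 122<<7 -> acc=15659 shift=14
  byte[13]=0x21 cont=0 payload=0x21=33: acc |= 33<<14 -> acc=556331 shift=21 [end]
Varint 5: bytes[11:14] = AB FA 21 -> value 556331 (3 byte(s))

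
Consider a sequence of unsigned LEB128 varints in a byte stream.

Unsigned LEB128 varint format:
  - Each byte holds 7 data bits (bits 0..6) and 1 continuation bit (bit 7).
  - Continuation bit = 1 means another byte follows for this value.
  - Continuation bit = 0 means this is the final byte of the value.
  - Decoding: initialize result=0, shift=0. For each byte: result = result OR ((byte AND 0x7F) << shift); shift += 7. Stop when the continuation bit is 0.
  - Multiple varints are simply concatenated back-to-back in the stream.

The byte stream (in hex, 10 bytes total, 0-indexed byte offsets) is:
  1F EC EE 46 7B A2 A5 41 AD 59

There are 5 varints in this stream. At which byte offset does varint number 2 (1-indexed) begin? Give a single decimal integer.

  byte[0]=0x1F cont=0 payload=0x1F=31: acc |= 31<<0 -> acc=31 shift=7 [end]
Varint 1: bytes[0:1] = 1F -> value 31 (1 byte(s))
  byte[1]=0xEC cont=1 payload=0x6C=108: acc |= 108<<0 -> acc=108 shift=7
  byte[2]=0xEE cont=1 payload=0x6E=110: acc |= 110<<7 -> acc=14188 shift=14
  byte[3]=0x46 cont=0 payload=0x46=70: acc |= 70<<14 -> acc=1161068 shift=21 [end]
Varint 2: bytes[1:4] = EC EE 46 -> value 1161068 (3 byte(s))
  byte[4]=0x7B cont=0 payload=0x7B=123: acc |= 123<<0 -> acc=123 shift=7 [end]
Varint 3: bytes[4:5] = 7B -> value 123 (1 byte(s))
  byte[5]=0xA2 cont=1 payload=0x22=34: acc |= 34<<0 -> acc=34 shift=7
  byte[6]=0xA5 cont=1 payload=0x25=37: acc |= 37<<7 -> acc=4770 shift=14
  byte[7]=0x41 cont=0 payload=0x41=65: acc |= 65<<14 -> acc=1069730 shift=21 [end]
Varint 4: bytes[5:8] = A2 A5 41 -> value 1069730 (3 byte(s))
  byte[8]=0xAD cont=1 payload=0x2D=45: acc |= 45<<0 -> acc=45 shift=7
  byte[9]=0x59 cont=0 payload=0x59=89: acc |= 89<<7 -> acc=11437 shift=14 [end]
Varint 5: bytes[8:10] = AD 59 -> value 11437 (2 byte(s))

Answer: 1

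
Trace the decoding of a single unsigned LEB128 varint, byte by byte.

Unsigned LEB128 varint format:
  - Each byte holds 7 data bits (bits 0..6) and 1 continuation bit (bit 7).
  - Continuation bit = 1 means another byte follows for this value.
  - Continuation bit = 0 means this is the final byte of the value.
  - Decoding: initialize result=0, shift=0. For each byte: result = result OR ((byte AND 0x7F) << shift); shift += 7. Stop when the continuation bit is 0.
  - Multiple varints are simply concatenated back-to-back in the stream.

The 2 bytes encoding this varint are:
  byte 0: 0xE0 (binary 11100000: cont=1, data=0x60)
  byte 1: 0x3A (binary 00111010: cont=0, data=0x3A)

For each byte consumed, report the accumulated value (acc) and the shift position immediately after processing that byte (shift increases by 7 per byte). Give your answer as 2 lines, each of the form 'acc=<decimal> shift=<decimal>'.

byte 0=0xE0: payload=0x60=96, contrib = 96<<0 = 96; acc -> 96, shift -> 7
byte 1=0x3A: payload=0x3A=58, contrib = 58<<7 = 7424; acc -> 7520, shift -> 14

Answer: acc=96 shift=7
acc=7520 shift=14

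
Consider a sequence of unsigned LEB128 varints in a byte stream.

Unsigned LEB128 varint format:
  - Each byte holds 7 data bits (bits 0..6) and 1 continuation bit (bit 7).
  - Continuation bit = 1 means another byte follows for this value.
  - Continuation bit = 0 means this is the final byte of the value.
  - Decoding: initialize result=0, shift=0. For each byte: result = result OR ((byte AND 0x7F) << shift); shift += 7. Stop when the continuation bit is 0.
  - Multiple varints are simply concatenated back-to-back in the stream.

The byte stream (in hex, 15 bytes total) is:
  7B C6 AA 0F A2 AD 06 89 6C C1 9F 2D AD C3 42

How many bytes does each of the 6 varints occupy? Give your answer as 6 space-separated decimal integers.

Answer: 1 3 3 2 3 3

Derivation:
  byte[0]=0x7B cont=0 payload=0x7B=123: acc |= 123<<0 -> acc=123 shift=7 [end]
Varint 1: bytes[0:1] = 7B -> value 123 (1 byte(s))
  byte[1]=0xC6 cont=1 payload=0x46=70: acc |= 70<<0 -> acc=70 shift=7
  byte[2]=0xAA cont=1 payload=0x2A=42: acc |= 42<<7 -> acc=5446 shift=14
  byte[3]=0x0F cont=0 payload=0x0F=15: acc |= 15<<14 -> acc=251206 shift=21 [end]
Varint 2: bytes[1:4] = C6 AA 0F -> value 251206 (3 byte(s))
  byte[4]=0xA2 cont=1 payload=0x22=34: acc |= 34<<0 -> acc=34 shift=7
  byte[5]=0xAD cont=1 payload=0x2D=45: acc |= 45<<7 -> acc=5794 shift=14
  byte[6]=0x06 cont=0 payload=0x06=6: acc |= 6<<14 -> acc=104098 shift=21 [end]
Varint 3: bytes[4:7] = A2 AD 06 -> value 104098 (3 byte(s))
  byte[7]=0x89 cont=1 payload=0x09=9: acc |= 9<<0 -> acc=9 shift=7
  byte[8]=0x6C cont=0 payload=0x6C=108: acc |= 108<<7 -> acc=13833 shift=14 [end]
Varint 4: bytes[7:9] = 89 6C -> value 13833 (2 byte(s))
  byte[9]=0xC1 cont=1 payload=0x41=65: acc |= 65<<0 -> acc=65 shift=7
  byte[10]=0x9F cont=1 payload=0x1F=31: acc |= 31<<7 -> acc=4033 shift=14
  byte[11]=0x2D cont=0 payload=0x2D=45: acc |= 45<<14 -> acc=741313 shift=21 [end]
Varint 5: bytes[9:12] = C1 9F 2D -> value 741313 (3 byte(s))
  byte[12]=0xAD cont=1 payload=0x2D=45: acc |= 45<<0 -> acc=45 shift=7
  byte[13]=0xC3 cont=1 payload=0x43=67: acc |= 67<<7 -> acc=8621 shift=14
  byte[14]=0x42 cont=0 payload=0x42=66: acc |= 66<<14 -> acc=1089965 shift=21 [end]
Varint 6: bytes[12:15] = AD C3 42 -> value 1089965 (3 byte(s))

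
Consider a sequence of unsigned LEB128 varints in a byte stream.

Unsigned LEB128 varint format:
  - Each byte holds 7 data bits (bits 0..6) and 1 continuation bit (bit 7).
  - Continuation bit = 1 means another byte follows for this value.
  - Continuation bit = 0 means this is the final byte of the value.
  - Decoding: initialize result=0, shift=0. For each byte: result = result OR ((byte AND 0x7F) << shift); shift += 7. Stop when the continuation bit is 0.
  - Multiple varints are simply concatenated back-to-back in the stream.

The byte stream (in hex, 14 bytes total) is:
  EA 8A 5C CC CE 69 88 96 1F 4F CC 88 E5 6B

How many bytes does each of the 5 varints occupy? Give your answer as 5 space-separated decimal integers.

  byte[0]=0xEA cont=1 payload=0x6A=106: acc |= 106<<0 -> acc=106 shift=7
  byte[1]=0x8A cont=1 payload=0x0A=10: acc |= 10<<7 -> acc=1386 shift=14
  byte[2]=0x5C cont=0 payload=0x5C=92: acc |= 92<<14 -> acc=1508714 shift=21 [end]
Varint 1: bytes[0:3] = EA 8A 5C -> value 1508714 (3 byte(s))
  byte[3]=0xCC cont=1 payload=0x4C=76: acc |= 76<<0 -> acc=76 shift=7
  byte[4]=0xCE cont=1 payload=0x4E=78: acc |= 78<<7 -> acc=10060 shift=14
  byte[5]=0x69 cont=0 payload=0x69=105: acc |= 105<<14 -> acc=1730380 shift=21 [end]
Varint 2: bytes[3:6] = CC CE 69 -> value 1730380 (3 byte(s))
  byte[6]=0x88 cont=1 payload=0x08=8: acc |= 8<<0 -> acc=8 shift=7
  byte[7]=0x96 cont=1 payload=0x16=22: acc |= 22<<7 -> acc=2824 shift=14
  byte[8]=0x1F cont=0 payload=0x1F=31: acc |= 31<<14 -> acc=510728 shift=21 [end]
Varint 3: bytes[6:9] = 88 96 1F -> value 510728 (3 byte(s))
  byte[9]=0x4F cont=0 payload=0x4F=79: acc |= 79<<0 -> acc=79 shift=7 [end]
Varint 4: bytes[9:10] = 4F -> value 79 (1 byte(s))
  byte[10]=0xCC cont=1 payload=0x4C=76: acc |= 76<<0 -> acc=76 shift=7
  byte[11]=0x88 cont=1 payload=0x08=8: acc |= 8<<7 -> acc=1100 shift=14
  byte[12]=0xE5 cont=1 payload=0x65=101: acc |= 101<<14 -> acc=1655884 shift=21
  byte[13]=0x6B cont=0 payload=0x6B=107: acc |= 107<<21 -> acc=226051148 shift=28 [end]
Varint 5: bytes[10:14] = CC 88 E5 6B -> value 226051148 (4 byte(s))

Answer: 3 3 3 1 4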